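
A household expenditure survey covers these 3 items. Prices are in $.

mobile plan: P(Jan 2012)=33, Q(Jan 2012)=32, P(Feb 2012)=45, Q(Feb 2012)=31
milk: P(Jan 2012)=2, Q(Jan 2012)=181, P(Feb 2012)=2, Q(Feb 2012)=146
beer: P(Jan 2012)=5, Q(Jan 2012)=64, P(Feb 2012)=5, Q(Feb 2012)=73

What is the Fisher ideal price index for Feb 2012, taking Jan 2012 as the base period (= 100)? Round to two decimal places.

Laspeyres component (base-period weights):
ΣP(Feb 2012)Q(Jan 2012) = 45×32 + 2×181 + 5×64 = 1440 + 362 + 320 = 2122
ΣP(Jan 2012)Q(Jan 2012) = 33×32 + 2×181 + 5×64 = 1056 + 362 + 320 = 1738
L = 2122 / 1738 × 100 = 122.0944
Paasche component (current-period weights):
ΣP(Feb 2012)Q(Feb 2012) = 45×31 + 2×146 + 5×73 = 1395 + 292 + 365 = 2052
ΣP(Jan 2012)Q(Feb 2012) = 33×31 + 2×146 + 5×73 = 1023 + 292 + 365 = 1680
P = 2052 / 1680 × 100 = 122.1429
Fisher = √(L × P) = √(122.0944 × 122.1429) = 122.1186

122.12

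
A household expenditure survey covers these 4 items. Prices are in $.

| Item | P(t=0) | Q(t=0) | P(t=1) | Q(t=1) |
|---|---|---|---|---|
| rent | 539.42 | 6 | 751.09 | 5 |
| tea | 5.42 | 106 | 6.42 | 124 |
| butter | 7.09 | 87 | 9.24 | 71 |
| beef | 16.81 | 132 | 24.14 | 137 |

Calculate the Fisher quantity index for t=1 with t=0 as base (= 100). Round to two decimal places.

92.84

Laspeyres component (base-period weights):
ΣP(t=0)Q(t=1) = 539.42×5 + 5.42×124 + 7.09×71 + 16.81×137 = 2697.1 + 672.08 + 503.39 + 2302.97 = 6175.54
ΣP(t=0)Q(t=0) = 539.42×6 + 5.42×106 + 7.09×87 + 16.81×132 = 3236.52 + 574.52 + 616.83 + 2218.92 = 6646.79
L = 6175.54 / 6646.79 × 100 = 92.9101
Paasche component (current-period weights):
ΣP(t=1)Q(t=1) = 751.09×5 + 6.42×124 + 9.24×71 + 24.14×137 = 3755.45 + 796.08 + 656.04 + 3307.18 = 8514.75
ΣP(t=1)Q(t=0) = 751.09×6 + 6.42×106 + 9.24×87 + 24.14×132 = 4506.54 + 680.52 + 803.88 + 3186.48 = 9177.42
P = 8514.75 / 9177.42 × 100 = 92.7793
Fisher = √(L × P) = √(92.9101 × 92.7793) = 92.8447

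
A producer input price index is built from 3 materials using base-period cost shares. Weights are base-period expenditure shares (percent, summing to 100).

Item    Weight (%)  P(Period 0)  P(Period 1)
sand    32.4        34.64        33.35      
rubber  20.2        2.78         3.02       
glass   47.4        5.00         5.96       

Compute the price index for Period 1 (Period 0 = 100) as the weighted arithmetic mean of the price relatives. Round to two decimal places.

109.64

sand: 32.4 × (33.35/34.64) = 32.4 × 0.962760 = 31.1934
rubber: 20.2 × (3.02/2.78) = 20.2 × 1.086331 = 21.9439
glass: 47.4 × (5.96/5.00) = 47.4 × 1.192000 = 56.5008
Index = Σ wᵢ·(p₁ᵢ/p₀ᵢ) = 31.1934 + 21.9439 + 56.5008 = 109.6381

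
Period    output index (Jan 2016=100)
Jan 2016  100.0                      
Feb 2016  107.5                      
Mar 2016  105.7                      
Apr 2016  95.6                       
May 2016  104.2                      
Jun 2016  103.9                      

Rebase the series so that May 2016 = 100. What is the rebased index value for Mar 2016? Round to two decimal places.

Rebased(Mar 2016) = 105.7 / 104.2 × 100 = 101.4395

101.44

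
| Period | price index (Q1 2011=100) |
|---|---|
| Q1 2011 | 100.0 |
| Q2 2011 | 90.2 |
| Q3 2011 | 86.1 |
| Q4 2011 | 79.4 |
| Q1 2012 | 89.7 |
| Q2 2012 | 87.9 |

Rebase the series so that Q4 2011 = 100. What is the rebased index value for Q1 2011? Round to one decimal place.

Rebased(Q1 2011) = 100.0 / 79.4 × 100 = 125.9446

125.9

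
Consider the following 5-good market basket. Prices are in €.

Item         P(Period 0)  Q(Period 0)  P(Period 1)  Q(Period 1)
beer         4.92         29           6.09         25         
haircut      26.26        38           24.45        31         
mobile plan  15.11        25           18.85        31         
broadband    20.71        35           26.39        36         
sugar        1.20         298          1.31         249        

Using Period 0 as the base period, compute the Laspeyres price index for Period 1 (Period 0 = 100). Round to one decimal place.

Laspeyres price index uses base-period quantities as weights.
ΣP(Period 1)·Q(Period 0) = 6.09×29 + 24.45×38 + 18.85×25 + 26.39×35 + 1.31×298 = 176.61 + 929.1 + 471.25 + 923.65 + 390.38 = 2890.99
ΣP(Period 0)·Q(Period 0) = 4.92×29 + 26.26×38 + 15.11×25 + 20.71×35 + 1.20×298 = 142.68 + 997.88 + 377.75 + 724.85 + 357.6 = 2600.76
Index = 2890.99 / 2600.76 × 100 = 111.1594

111.2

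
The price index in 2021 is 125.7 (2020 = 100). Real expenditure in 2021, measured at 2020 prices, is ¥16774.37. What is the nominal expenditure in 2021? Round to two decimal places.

21085.38

Nominal = Real × (Index/100) = 16774.37 × (125.7/100)
        = 16774.37 × 1.257 = 21085.3831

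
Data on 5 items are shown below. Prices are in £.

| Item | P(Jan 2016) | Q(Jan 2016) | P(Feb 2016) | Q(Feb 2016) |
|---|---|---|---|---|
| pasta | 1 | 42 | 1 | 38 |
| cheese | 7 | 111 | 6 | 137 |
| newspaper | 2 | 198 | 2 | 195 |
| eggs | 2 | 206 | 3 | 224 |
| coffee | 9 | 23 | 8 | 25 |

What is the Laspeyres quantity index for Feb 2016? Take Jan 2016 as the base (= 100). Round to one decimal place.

112.3

Laspeyres quantity index uses base-period prices as weights.
ΣP(Jan 2016)·Q(Feb 2016) = 1×38 + 7×137 + 2×195 + 2×224 + 9×25 = 38 + 959 + 390 + 448 + 225 = 2060
ΣP(Jan 2016)·Q(Jan 2016) = 1×42 + 7×111 + 2×198 + 2×206 + 9×23 = 42 + 777 + 396 + 412 + 207 = 1834
Index = 2060 / 1834 × 100 = 112.3228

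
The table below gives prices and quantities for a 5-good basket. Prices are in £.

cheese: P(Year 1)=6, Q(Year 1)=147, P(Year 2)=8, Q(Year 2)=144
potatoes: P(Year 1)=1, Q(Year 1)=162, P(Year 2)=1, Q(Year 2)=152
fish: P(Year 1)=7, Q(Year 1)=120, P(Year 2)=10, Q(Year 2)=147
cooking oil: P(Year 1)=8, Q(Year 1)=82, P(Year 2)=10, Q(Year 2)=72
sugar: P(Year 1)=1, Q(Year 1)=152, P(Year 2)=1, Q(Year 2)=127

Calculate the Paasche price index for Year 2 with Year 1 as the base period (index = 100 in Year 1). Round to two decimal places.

Paasche price index uses current-period quantities as weights.
ΣP(Year 2)·Q(Year 2) = 8×144 + 1×152 + 10×147 + 10×72 + 1×127 = 1152 + 152 + 1470 + 720 + 127 = 3621
ΣP(Year 1)·Q(Year 2) = 6×144 + 1×152 + 7×147 + 8×72 + 1×127 = 864 + 152 + 1029 + 576 + 127 = 2748
Index = 3621 / 2748 × 100 = 131.7686

131.77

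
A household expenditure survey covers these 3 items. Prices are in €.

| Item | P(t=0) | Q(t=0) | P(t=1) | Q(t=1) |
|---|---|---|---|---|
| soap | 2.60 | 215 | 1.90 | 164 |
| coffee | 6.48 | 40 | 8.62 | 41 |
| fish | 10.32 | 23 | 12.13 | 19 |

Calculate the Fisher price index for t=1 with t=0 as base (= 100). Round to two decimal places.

99.30

Laspeyres component (base-period weights):
ΣP(t=1)Q(t=0) = 1.90×215 + 8.62×40 + 12.13×23 = 408.5 + 344.8 + 278.99 = 1032.29
ΣP(t=0)Q(t=0) = 2.60×215 + 6.48×40 + 10.32×23 = 559 + 259.2 + 237.36 = 1055.56
L = 1032.29 / 1055.56 × 100 = 97.7955
Paasche component (current-period weights):
ΣP(t=1)Q(t=1) = 1.90×164 + 8.62×41 + 12.13×19 = 311.6 + 353.42 + 230.47 = 895.49
ΣP(t=0)Q(t=1) = 2.60×164 + 6.48×41 + 10.32×19 = 426.4 + 265.68 + 196.08 = 888.16
P = 895.49 / 888.16 × 100 = 100.8253
Fisher = √(L × P) = √(97.7955 × 100.8253) = 99.2988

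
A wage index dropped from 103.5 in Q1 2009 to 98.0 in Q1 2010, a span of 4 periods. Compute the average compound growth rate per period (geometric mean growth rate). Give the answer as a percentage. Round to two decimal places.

Growth factor = (98.0/103.5)^(1/4) = (0.946860)^(1/4) = 0.986442
Growth rate = 0.986442 − 1 = -0.013558 = -1.3558%

-1.36%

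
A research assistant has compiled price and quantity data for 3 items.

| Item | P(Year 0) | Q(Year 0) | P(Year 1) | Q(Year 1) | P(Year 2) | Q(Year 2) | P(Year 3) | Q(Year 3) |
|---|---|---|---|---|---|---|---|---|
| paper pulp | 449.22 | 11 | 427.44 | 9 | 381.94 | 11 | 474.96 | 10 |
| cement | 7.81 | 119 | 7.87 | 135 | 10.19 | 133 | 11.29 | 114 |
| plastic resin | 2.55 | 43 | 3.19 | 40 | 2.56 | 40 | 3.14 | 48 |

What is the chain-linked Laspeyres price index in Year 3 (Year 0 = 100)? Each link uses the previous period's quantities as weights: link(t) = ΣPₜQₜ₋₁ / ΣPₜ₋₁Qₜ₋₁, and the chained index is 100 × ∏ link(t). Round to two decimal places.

Link Year 0→Year 1:
ΣP(Year 1)Q(Year 0) = 427.44×11 + 7.87×119 + 3.19×43 = 4701.84 + 936.53 + 137.17 = 5775.54
ΣP(Year 0)Q(Year 0) = 449.22×11 + 7.81×119 + 2.55×43 = 4941.42 + 929.39 + 109.65 = 5980.46
link = 5775.54/5980.46 = 0.965735
Link Year 1→Year 2:
ΣP(Year 2)Q(Year 1) = 381.94×9 + 10.19×135 + 2.56×40 = 3437.46 + 1375.65 + 102.4 = 4915.51
ΣP(Year 1)Q(Year 1) = 427.44×9 + 7.87×135 + 3.19×40 = 3846.96 + 1062.45 + 127.6 = 5037.01
link = 4915.51/5037.01 = 0.975879
Link Year 2→Year 3:
ΣP(Year 3)Q(Year 2) = 474.96×11 + 11.29×133 + 3.14×40 = 5224.56 + 1501.57 + 125.6 = 6851.73
ΣP(Year 2)Q(Year 2) = 381.94×11 + 10.19×133 + 2.56×40 = 4201.34 + 1355.27 + 102.4 = 5659.01
link = 6851.73/5659.01 = 1.210765
Chained index = 100 × 0.965735 × 0.975879 × 1.210765 = 114.1073

114.11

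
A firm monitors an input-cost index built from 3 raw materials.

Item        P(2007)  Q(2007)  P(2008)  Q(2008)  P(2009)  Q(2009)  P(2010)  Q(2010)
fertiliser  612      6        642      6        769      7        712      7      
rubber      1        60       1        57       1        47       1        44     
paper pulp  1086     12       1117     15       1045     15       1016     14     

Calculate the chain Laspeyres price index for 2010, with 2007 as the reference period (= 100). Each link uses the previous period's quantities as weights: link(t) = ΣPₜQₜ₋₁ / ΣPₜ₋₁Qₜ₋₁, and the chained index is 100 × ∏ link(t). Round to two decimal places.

Link 2007→2008:
ΣP(2008)Q(2007) = 642×6 + 1×60 + 1117×12 = 3852 + 60 + 13404 = 17316
ΣP(2007)Q(2007) = 612×6 + 1×60 + 1086×12 = 3672 + 60 + 13032 = 16764
link = 17316/16764 = 1.032928
Link 2008→2009:
ΣP(2009)Q(2008) = 769×6 + 1×57 + 1045×15 = 4614 + 57 + 15675 = 20346
ΣP(2008)Q(2008) = 642×6 + 1×57 + 1117×15 = 3852 + 57 + 16755 = 20664
link = 20346/20664 = 0.984611
Link 2009→2010:
ΣP(2010)Q(2009) = 712×7 + 1×47 + 1016×15 = 4984 + 47 + 15240 = 20271
ΣP(2009)Q(2009) = 769×7 + 1×47 + 1045×15 = 5383 + 47 + 15675 = 21105
link = 20271/21105 = 0.960483
Chained index = 100 × 1.032928 × 0.984611 × 0.960483 = 97.6842

97.68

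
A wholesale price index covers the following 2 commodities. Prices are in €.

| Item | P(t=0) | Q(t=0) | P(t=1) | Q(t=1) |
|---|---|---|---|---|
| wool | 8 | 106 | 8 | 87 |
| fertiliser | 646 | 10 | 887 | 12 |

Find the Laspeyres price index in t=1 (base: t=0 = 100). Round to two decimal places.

132.98

Laspeyres price index uses base-period quantities as weights.
ΣP(t=1)·Q(t=0) = 8×106 + 887×10 = 848 + 8870 = 9718
ΣP(t=0)·Q(t=0) = 8×106 + 646×10 = 848 + 6460 = 7308
Index = 9718 / 7308 × 100 = 132.9776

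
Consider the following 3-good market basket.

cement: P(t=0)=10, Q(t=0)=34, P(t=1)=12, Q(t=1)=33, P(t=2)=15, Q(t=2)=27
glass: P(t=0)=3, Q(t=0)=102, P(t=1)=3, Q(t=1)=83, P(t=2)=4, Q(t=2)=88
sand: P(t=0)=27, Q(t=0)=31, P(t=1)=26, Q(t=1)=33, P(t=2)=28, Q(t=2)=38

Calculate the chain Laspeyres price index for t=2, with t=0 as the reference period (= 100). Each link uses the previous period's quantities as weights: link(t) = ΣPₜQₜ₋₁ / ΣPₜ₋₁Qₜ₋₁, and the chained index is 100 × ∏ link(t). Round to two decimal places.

119.41

Link t=0→t=1:
ΣP(t=1)Q(t=0) = 12×34 + 3×102 + 26×31 = 408 + 306 + 806 = 1520
ΣP(t=0)Q(t=0) = 10×34 + 3×102 + 27×31 = 340 + 306 + 837 = 1483
link = 1520/1483 = 1.024949
Link t=1→t=2:
ΣP(t=2)Q(t=1) = 15×33 + 4×83 + 28×33 = 495 + 332 + 924 = 1751
ΣP(t=1)Q(t=1) = 12×33 + 3×83 + 26×33 = 396 + 249 + 858 = 1503
link = 1751/1503 = 1.165003
Chained index = 100 × 1.024949 × 1.165003 = 119.4069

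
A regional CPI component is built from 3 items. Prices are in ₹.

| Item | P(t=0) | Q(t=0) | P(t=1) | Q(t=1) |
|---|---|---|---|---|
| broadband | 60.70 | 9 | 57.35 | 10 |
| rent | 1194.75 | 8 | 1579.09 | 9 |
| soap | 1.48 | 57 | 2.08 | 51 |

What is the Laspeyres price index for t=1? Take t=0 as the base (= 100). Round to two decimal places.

130.22

Laspeyres price index uses base-period quantities as weights.
ΣP(t=1)·Q(t=0) = 57.35×9 + 1579.09×8 + 2.08×57 = 516.15 + 12632.72 + 118.56 = 13267.43
ΣP(t=0)·Q(t=0) = 60.70×9 + 1194.75×8 + 1.48×57 = 546.3 + 9558 + 84.36 = 10188.66
Index = 13267.43 / 10188.66 × 100 = 130.2176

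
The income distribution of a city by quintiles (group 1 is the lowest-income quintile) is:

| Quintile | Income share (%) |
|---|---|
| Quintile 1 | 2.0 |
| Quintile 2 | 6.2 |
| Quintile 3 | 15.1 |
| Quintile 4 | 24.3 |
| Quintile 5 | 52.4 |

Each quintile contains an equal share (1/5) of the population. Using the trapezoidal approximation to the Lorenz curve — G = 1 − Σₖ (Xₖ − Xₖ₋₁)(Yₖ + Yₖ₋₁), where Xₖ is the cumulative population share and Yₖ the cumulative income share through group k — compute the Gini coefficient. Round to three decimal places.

Cumulative income shares Yₖ: 0.0200, 0.0820, 0.2330, 0.4760, 1.0000
Σ (Xₖ−Xₖ₋₁)(Yₖ+Yₖ₋₁) = (1/5)(0.0200+0.0000) + (1/5)(0.0820+0.0200) + (1/5)(0.2330+0.0820) + (1/5)(0.4760+0.2330) + (1/5)(1.0000+0.4760)
  = 0.0040 + 0.0204 + 0.0630 + 0.1418 + 0.2952 = 0.5244
G = 1 − 0.5244 = 0.4756

0.476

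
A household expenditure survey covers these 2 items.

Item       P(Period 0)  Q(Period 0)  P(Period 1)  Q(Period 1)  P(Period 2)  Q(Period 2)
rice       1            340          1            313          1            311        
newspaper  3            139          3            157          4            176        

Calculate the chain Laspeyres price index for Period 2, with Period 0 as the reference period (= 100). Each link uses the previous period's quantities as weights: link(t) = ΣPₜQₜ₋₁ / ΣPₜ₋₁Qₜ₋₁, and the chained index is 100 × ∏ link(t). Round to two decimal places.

Link Period 0→Period 1:
ΣP(Period 1)Q(Period 0) = 1×340 + 3×139 = 340 + 417 = 757
ΣP(Period 0)Q(Period 0) = 1×340 + 3×139 = 340 + 417 = 757
link = 757/757 = 1.000000
Link Period 1→Period 2:
ΣP(Period 2)Q(Period 1) = 1×313 + 4×157 = 313 + 628 = 941
ΣP(Period 1)Q(Period 1) = 1×313 + 3×157 = 313 + 471 = 784
link = 941/784 = 1.200255
Chained index = 100 × 1.000000 × 1.200255 = 120.0255

120.03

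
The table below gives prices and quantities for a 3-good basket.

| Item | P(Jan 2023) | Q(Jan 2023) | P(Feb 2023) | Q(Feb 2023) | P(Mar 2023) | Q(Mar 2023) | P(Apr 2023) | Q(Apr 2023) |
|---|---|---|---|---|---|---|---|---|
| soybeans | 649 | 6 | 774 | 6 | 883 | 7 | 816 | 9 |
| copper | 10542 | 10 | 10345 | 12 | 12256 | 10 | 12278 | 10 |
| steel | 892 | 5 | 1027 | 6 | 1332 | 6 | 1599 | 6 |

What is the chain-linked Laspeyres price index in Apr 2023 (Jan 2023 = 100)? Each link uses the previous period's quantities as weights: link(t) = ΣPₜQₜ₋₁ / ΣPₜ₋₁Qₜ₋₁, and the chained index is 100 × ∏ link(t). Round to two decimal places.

Link Jan 2023→Feb 2023:
ΣP(Feb 2023)Q(Jan 2023) = 774×6 + 10345×10 + 1027×5 = 4644 + 103450 + 5135 = 113229
ΣP(Jan 2023)Q(Jan 2023) = 649×6 + 10542×10 + 892×5 = 3894 + 105420 + 4460 = 113774
link = 113229/113774 = 0.995210
Link Feb 2023→Mar 2023:
ΣP(Mar 2023)Q(Feb 2023) = 883×6 + 12256×12 + 1332×6 = 5298 + 147072 + 7992 = 160362
ΣP(Feb 2023)Q(Feb 2023) = 774×6 + 10345×12 + 1027×6 = 4644 + 124140 + 6162 = 134946
link = 160362/134946 = 1.188342
Link Mar 2023→Apr 2023:
ΣP(Apr 2023)Q(Mar 2023) = 816×7 + 12278×10 + 1599×6 = 5712 + 122780 + 9594 = 138086
ΣP(Mar 2023)Q(Mar 2023) = 883×7 + 12256×10 + 1332×6 = 6181 + 122560 + 7992 = 136733
link = 138086/136733 = 1.009895
Chained index = 100 × 0.995210 × 1.188342 × 1.009895 = 119.4352

119.44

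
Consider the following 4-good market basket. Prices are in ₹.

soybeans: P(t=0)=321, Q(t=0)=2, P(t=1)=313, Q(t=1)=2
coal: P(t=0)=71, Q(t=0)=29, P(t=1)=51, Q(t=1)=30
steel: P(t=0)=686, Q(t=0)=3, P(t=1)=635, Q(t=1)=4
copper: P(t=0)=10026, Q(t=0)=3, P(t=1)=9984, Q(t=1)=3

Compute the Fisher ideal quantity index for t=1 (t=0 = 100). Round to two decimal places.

Laspeyres component (base-period weights):
ΣP(t=0)Q(t=1) = 321×2 + 71×30 + 686×4 + 10026×3 = 642 + 2130 + 2744 + 30078 = 35594
ΣP(t=0)Q(t=0) = 321×2 + 71×29 + 686×3 + 10026×3 = 642 + 2059 + 2058 + 30078 = 34837
L = 35594 / 34837 × 100 = 102.1730
Paasche component (current-period weights):
ΣP(t=1)Q(t=1) = 313×2 + 51×30 + 635×4 + 9984×3 = 626 + 1530 + 2540 + 29952 = 34648
ΣP(t=1)Q(t=0) = 313×2 + 51×29 + 635×3 + 9984×3 = 626 + 1479 + 1905 + 29952 = 33962
P = 34648 / 33962 × 100 = 102.0199
Fisher = √(L × P) = √(102.1730 × 102.0199) = 102.0964

102.10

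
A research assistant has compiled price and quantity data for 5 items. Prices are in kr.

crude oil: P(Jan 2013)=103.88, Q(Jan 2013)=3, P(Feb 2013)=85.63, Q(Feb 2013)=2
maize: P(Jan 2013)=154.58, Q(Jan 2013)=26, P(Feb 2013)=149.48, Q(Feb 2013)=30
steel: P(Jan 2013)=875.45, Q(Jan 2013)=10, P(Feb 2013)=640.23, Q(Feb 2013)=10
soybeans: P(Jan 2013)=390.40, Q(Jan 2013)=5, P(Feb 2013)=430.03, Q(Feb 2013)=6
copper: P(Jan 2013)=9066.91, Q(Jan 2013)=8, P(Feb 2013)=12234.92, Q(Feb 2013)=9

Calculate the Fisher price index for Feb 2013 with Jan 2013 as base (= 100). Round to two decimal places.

Laspeyres component (base-period weights):
ΣP(Feb 2013)Q(Jan 2013) = 85.63×3 + 149.48×26 + 640.23×10 + 430.03×5 + 12234.92×8 = 256.89 + 3886.48 + 6402.3 + 2150.15 + 97879.36 = 110575.18
ΣP(Jan 2013)Q(Jan 2013) = 103.88×3 + 154.58×26 + 875.45×10 + 390.40×5 + 9066.91×8 = 311.64 + 4019.08 + 8754.5 + 1952 + 72535.28 = 87572.5
L = 110575.18 / 87572.5 × 100 = 126.2670
Paasche component (current-period weights):
ΣP(Feb 2013)Q(Feb 2013) = 85.63×2 + 149.48×30 + 640.23×10 + 430.03×6 + 12234.92×9 = 171.26 + 4484.4 + 6402.3 + 2580.18 + 110114.28 = 123752.42
ΣP(Jan 2013)Q(Feb 2013) = 103.88×2 + 154.58×30 + 875.45×10 + 390.40×6 + 9066.91×9 = 207.76 + 4637.4 + 8754.5 + 2342.4 + 81602.19 = 97544.25
P = 123752.42 / 97544.25 × 100 = 126.8680
Fisher = √(L × P) = √(126.2670 × 126.8680) = 126.5671

126.57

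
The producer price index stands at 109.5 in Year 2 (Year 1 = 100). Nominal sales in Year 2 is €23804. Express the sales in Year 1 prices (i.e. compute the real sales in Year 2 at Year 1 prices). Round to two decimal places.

21738.81

Real = Nominal ÷ (Index/100) = 23804 ÷ (109.5/100)
     = 23804 ÷ 1.095 = 21738.8128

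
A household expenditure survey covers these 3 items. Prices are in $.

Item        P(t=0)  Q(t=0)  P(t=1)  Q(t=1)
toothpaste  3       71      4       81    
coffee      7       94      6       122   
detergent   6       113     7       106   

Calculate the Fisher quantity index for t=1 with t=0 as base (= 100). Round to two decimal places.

110.78

Laspeyres component (base-period weights):
ΣP(t=0)Q(t=1) = 3×81 + 7×122 + 6×106 = 243 + 854 + 636 = 1733
ΣP(t=0)Q(t=0) = 3×71 + 7×94 + 6×113 = 213 + 658 + 678 = 1549
L = 1733 / 1549 × 100 = 111.8786
Paasche component (current-period weights):
ΣP(t=1)Q(t=1) = 4×81 + 6×122 + 7×106 = 324 + 732 + 742 = 1798
ΣP(t=1)Q(t=0) = 4×71 + 6×94 + 7×113 = 284 + 564 + 791 = 1639
P = 1798 / 1639 × 100 = 109.7010
Fisher = √(L × P) = √(111.8786 × 109.7010) = 110.7845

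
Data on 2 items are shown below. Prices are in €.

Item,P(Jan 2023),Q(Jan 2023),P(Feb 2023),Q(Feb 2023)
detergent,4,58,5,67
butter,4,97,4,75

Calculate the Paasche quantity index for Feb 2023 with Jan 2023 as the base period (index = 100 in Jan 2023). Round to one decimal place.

93.7

Paasche quantity index uses current-period prices as weights.
ΣP(Feb 2023)·Q(Feb 2023) = 5×67 + 4×75 = 335 + 300 = 635
ΣP(Feb 2023)·Q(Jan 2023) = 5×58 + 4×97 = 290 + 388 = 678
Index = 635 / 678 × 100 = 93.6578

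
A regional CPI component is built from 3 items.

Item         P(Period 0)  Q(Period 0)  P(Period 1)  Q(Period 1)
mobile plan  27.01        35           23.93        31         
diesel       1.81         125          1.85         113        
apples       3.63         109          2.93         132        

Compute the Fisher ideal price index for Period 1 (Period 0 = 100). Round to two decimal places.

88.26

Laspeyres component (base-period weights):
ΣP(Period 1)Q(Period 0) = 23.93×35 + 1.85×125 + 2.93×109 = 837.55 + 231.25 + 319.37 = 1388.17
ΣP(Period 0)Q(Period 0) = 27.01×35 + 1.81×125 + 3.63×109 = 945.35 + 226.25 + 395.67 = 1567.27
L = 1388.17 / 1567.27 × 100 = 88.5725
Paasche component (current-period weights):
ΣP(Period 1)Q(Period 1) = 23.93×31 + 1.85×113 + 2.93×132 = 741.83 + 209.05 + 386.76 = 1337.64
ΣP(Period 0)Q(Period 1) = 27.01×31 + 1.81×113 + 3.63×132 = 837.31 + 204.53 + 479.16 = 1521
P = 1337.64 / 1521 × 100 = 87.9448
Fisher = √(L × P) = √(88.5725 × 87.9448) = 88.2581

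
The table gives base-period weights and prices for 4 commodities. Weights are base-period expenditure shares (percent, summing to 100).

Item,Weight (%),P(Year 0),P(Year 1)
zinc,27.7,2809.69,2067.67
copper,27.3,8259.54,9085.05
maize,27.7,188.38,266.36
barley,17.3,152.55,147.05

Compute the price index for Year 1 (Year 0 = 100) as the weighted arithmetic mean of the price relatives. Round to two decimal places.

zinc: 27.7 × (2067.67/2809.69) = 27.7 × 0.735907 = 20.3846
copper: 27.3 × (9085.05/8259.54) = 27.3 × 1.099946 = 30.0285
maize: 27.7 × (266.36/188.38) = 27.7 × 1.413951 = 39.1664
barley: 17.3 × (147.05/152.55) = 17.3 × 0.963946 = 16.6763
Index = Σ wᵢ·(p₁ᵢ/p₀ᵢ) = 20.3846 + 30.0285 + 39.1664 + 16.6763 = 106.2559

106.26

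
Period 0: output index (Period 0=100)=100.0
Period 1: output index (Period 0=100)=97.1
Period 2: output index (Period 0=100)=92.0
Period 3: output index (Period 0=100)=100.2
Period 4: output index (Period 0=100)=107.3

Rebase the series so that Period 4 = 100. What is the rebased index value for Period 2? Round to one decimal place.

Rebased(Period 2) = 92.0 / 107.3 × 100 = 85.7409

85.7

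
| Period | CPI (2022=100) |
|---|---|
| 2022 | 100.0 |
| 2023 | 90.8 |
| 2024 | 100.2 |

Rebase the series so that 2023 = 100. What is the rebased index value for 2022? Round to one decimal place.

Rebased(2022) = 100.0 / 90.8 × 100 = 110.1322

110.1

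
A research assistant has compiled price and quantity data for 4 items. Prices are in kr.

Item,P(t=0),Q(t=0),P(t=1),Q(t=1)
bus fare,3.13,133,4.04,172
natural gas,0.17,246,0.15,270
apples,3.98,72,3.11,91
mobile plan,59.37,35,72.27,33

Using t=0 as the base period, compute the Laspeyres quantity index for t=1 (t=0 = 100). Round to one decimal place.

102.9

Laspeyres quantity index uses base-period prices as weights.
ΣP(t=0)·Q(t=1) = 3.13×172 + 0.17×270 + 3.98×91 + 59.37×33 = 538.36 + 45.9 + 362.18 + 1959.21 = 2905.65
ΣP(t=0)·Q(t=0) = 3.13×133 + 0.17×246 + 3.98×72 + 59.37×35 = 416.29 + 41.82 + 286.56 + 2077.95 = 2822.62
Index = 2905.65 / 2822.62 × 100 = 102.9416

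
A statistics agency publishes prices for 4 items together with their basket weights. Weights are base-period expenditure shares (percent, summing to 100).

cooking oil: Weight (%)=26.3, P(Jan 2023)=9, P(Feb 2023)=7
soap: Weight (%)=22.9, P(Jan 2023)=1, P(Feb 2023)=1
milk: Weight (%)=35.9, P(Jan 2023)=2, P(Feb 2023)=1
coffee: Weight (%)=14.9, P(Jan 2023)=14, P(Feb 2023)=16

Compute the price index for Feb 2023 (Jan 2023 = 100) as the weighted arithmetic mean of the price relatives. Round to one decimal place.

78.3

cooking oil: 26.3 × (7/9) = 26.3 × 0.777778 = 20.4556
soap: 22.9 × (1/1) = 22.9 × 1.000000 = 22.9000
milk: 35.9 × (1/2) = 35.9 × 0.500000 = 17.9500
coffee: 14.9 × (16/14) = 14.9 × 1.142857 = 17.0286
Index = Σ wᵢ·(p₁ᵢ/p₀ᵢ) = 20.4556 + 22.9000 + 17.9500 + 17.0286 = 78.3341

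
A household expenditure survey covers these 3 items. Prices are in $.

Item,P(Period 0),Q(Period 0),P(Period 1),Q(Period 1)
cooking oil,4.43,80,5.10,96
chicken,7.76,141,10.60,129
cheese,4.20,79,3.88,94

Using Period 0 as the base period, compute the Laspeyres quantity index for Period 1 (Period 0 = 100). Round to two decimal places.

Laspeyres quantity index uses base-period prices as weights.
ΣP(Period 0)·Q(Period 1) = 4.43×96 + 7.76×129 + 4.20×94 = 425.28 + 1001.04 + 394.8 = 1821.12
ΣP(Period 0)·Q(Period 0) = 4.43×80 + 7.76×141 + 4.20×79 = 354.4 + 1094.16 + 331.8 = 1780.36
Index = 1821.12 / 1780.36 × 100 = 102.2894

102.29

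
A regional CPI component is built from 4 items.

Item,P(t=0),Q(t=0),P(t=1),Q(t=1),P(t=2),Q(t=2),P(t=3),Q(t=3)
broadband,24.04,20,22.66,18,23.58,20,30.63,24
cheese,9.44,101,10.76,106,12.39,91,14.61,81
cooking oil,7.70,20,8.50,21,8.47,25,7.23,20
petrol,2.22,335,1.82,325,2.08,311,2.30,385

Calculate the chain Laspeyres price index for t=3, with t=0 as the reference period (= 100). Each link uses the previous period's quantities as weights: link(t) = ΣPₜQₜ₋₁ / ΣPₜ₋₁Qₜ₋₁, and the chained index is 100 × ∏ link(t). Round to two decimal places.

Link t=0→t=1:
ΣP(t=1)Q(t=0) = 22.66×20 + 10.76×101 + 8.50×20 + 1.82×335 = 453.2 + 1086.76 + 170 + 609.7 = 2319.66
ΣP(t=0)Q(t=0) = 24.04×20 + 9.44×101 + 7.70×20 + 2.22×335 = 480.8 + 953.44 + 154 + 743.7 = 2331.94
link = 2319.66/2331.94 = 0.994734
Link t=1→t=2:
ΣP(t=2)Q(t=1) = 23.58×18 + 12.39×106 + 8.47×21 + 2.08×325 = 424.44 + 1313.34 + 177.87 + 676 = 2591.65
ΣP(t=1)Q(t=1) = 22.66×18 + 10.76×106 + 8.50×21 + 1.82×325 = 407.88 + 1140.56 + 178.5 + 591.5 = 2318.44
link = 2591.65/2318.44 = 1.117842
Link t=2→t=3:
ΣP(t=3)Q(t=2) = 30.63×20 + 14.61×91 + 7.23×25 + 2.30×311 = 612.6 + 1329.51 + 180.75 + 715.3 = 2838.16
ΣP(t=2)Q(t=2) = 23.58×20 + 12.39×91 + 8.47×25 + 2.08×311 = 471.6 + 1127.49 + 211.75 + 646.88 = 2457.72
link = 2838.16/2457.72 = 1.154794
Chained index = 100 × 0.994734 × 1.117842 × 1.154794 = 128.4080

128.41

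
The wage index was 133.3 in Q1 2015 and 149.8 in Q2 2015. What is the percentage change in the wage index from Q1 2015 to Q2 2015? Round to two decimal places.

12.38%

Change = (149.8 − 133.3) / 133.3 × 100
       = 16.5 / 133.3 × 100 = 12.3781%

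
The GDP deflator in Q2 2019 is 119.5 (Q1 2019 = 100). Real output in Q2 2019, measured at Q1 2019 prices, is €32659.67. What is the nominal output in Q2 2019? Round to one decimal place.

39028.3

Nominal = Real × (Index/100) = 32659.67 × (119.5/100)
        = 32659.67 × 1.195 = 39028.3057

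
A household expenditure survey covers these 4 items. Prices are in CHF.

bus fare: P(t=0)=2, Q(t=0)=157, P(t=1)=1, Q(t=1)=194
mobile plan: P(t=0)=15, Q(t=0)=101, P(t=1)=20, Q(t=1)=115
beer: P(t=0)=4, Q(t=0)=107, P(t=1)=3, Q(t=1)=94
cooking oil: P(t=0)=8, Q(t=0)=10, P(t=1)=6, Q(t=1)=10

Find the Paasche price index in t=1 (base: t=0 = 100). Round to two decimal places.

110.39

Paasche price index uses current-period quantities as weights.
ΣP(t=1)·Q(t=1) = 1×194 + 20×115 + 3×94 + 6×10 = 194 + 2300 + 282 + 60 = 2836
ΣP(t=0)·Q(t=1) = 2×194 + 15×115 + 4×94 + 8×10 = 388 + 1725 + 376 + 80 = 2569
Index = 2836 / 2569 × 100 = 110.3931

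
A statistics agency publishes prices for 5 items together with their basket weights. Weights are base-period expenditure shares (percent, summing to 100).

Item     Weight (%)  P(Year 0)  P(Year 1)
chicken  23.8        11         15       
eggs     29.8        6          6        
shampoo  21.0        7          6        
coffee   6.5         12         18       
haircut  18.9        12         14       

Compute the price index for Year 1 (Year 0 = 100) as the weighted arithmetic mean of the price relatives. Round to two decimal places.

112.05

chicken: 23.8 × (15/11) = 23.8 × 1.363636 = 32.4545
eggs: 29.8 × (6/6) = 29.8 × 1.000000 = 29.8000
shampoo: 21.0 × (6/7) = 21.0 × 0.857143 = 18.0000
coffee: 6.5 × (18/12) = 6.5 × 1.500000 = 9.7500
haircut: 18.9 × (14/12) = 18.9 × 1.166667 = 22.0500
Index = Σ wᵢ·(p₁ᵢ/p₀ᵢ) = 32.4545 + 29.8000 + 18.0000 + 9.7500 + 22.0500 = 112.0545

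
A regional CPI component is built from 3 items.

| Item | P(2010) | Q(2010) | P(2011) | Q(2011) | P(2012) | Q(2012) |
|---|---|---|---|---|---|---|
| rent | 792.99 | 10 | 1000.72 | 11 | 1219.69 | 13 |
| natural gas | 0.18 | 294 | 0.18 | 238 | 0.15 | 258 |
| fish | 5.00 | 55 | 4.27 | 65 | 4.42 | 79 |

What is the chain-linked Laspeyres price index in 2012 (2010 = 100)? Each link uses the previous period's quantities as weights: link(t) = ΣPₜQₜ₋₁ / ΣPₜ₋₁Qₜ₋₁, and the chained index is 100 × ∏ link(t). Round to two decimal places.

151.21

Link 2010→2011:
ΣP(2011)Q(2010) = 1000.72×10 + 0.18×294 + 4.27×55 = 10007.2 + 52.92 + 234.85 = 10294.97
ΣP(2010)Q(2010) = 792.99×10 + 0.18×294 + 5.00×55 = 7929.9 + 52.92 + 275 = 8257.82
link = 10294.97/8257.82 = 1.246693
Link 2011→2012:
ΣP(2012)Q(2011) = 1219.69×11 + 0.15×238 + 4.42×65 = 13416.59 + 35.7 + 287.3 = 13739.59
ΣP(2011)Q(2011) = 1000.72×11 + 0.18×238 + 4.27×65 = 11007.92 + 42.84 + 277.55 = 11328.31
link = 13739.59/11328.31 = 1.212854
Chained index = 100 × 1.246693 × 1.212854 = 151.2058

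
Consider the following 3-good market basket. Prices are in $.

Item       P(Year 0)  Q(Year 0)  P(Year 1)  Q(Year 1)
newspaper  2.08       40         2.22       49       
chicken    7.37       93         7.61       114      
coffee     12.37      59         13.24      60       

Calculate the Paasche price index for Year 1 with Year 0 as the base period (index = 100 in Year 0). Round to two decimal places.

105.13

Paasche price index uses current-period quantities as weights.
ΣP(Year 1)·Q(Year 1) = 2.22×49 + 7.61×114 + 13.24×60 = 108.78 + 867.54 + 794.4 = 1770.72
ΣP(Year 0)·Q(Year 1) = 2.08×49 + 7.37×114 + 12.37×60 = 101.92 + 840.18 + 742.2 = 1684.3
Index = 1770.72 / 1684.3 × 100 = 105.1309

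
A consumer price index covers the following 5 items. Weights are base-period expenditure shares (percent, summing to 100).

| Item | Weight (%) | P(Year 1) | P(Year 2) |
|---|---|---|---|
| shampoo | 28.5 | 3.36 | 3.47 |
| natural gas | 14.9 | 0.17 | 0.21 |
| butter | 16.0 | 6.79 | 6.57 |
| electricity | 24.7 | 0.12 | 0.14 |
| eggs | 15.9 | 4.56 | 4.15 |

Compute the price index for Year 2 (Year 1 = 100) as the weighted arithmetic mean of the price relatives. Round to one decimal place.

shampoo: 28.5 × (3.47/3.36) = 28.5 × 1.032738 = 29.4330
natural gas: 14.9 × (0.21/0.17) = 14.9 × 1.235294 = 18.4059
butter: 16.0 × (6.57/6.79) = 16.0 × 0.967599 = 15.4816
electricity: 24.7 × (0.14/0.12) = 24.7 × 1.166667 = 28.8167
eggs: 15.9 × (4.15/4.56) = 15.9 × 0.910088 = 14.4704
Index = Σ wᵢ·(p₁ᵢ/p₀ᵢ) = 29.4330 + 18.4059 + 15.4816 + 28.8167 + 14.4704 = 106.6076

106.6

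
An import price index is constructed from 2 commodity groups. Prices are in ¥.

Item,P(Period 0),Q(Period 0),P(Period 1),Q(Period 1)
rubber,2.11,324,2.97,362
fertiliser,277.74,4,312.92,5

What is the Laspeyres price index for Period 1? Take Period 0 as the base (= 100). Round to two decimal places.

Laspeyres price index uses base-period quantities as weights.
ΣP(Period 1)·Q(Period 0) = 2.97×324 + 312.92×4 = 962.28 + 1251.68 = 2213.96
ΣP(Period 0)·Q(Period 0) = 2.11×324 + 277.74×4 = 683.64 + 1110.96 = 1794.6
Index = 2213.96 / 1794.6 × 100 = 123.3679

123.37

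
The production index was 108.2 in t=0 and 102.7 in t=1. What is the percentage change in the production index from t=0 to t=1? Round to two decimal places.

-5.08%

Change = (102.7 − 108.2) / 108.2 × 100
       = -5.5 / 108.2 × 100 = -5.0832%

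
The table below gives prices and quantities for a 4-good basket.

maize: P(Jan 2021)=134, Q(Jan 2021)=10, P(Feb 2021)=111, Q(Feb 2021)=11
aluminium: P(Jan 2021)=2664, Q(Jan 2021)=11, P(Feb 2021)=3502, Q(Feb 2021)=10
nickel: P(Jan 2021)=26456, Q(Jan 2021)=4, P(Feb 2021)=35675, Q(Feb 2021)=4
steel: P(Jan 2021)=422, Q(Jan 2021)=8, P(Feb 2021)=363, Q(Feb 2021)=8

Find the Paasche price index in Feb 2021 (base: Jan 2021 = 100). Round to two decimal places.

132.43

Paasche price index uses current-period quantities as weights.
ΣP(Feb 2021)·Q(Feb 2021) = 111×11 + 3502×10 + 35675×4 + 363×8 = 1221 + 35020 + 142700 + 2904 = 181845
ΣP(Jan 2021)·Q(Feb 2021) = 134×11 + 2664×10 + 26456×4 + 422×8 = 1474 + 26640 + 105824 + 3376 = 137314
Index = 181845 / 137314 × 100 = 132.4301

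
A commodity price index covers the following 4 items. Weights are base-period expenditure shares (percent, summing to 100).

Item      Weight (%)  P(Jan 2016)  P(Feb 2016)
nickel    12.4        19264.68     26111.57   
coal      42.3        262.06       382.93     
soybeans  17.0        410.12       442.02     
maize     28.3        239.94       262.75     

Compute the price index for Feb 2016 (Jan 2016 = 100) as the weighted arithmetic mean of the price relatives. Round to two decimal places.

127.93

nickel: 12.4 × (26111.57/19264.68) = 12.4 × 1.355412 = 16.8071
coal: 42.3 × (382.93/262.06) = 42.3 × 1.461230 = 61.8100
soybeans: 17.0 × (442.02/410.12) = 17.0 × 1.077782 = 18.3223
maize: 28.3 × (262.75/239.94) = 28.3 × 1.095065 = 30.9904
Index = Σ wᵢ·(p₁ᵢ/p₀ᵢ) = 16.8071 + 61.8100 + 18.3223 + 30.9904 = 127.9298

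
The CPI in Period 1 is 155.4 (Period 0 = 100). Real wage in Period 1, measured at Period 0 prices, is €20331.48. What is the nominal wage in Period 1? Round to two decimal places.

31595.12

Nominal = Real × (Index/100) = 20331.48 × (155.4/100)
        = 20331.48 × 1.554 = 31595.1199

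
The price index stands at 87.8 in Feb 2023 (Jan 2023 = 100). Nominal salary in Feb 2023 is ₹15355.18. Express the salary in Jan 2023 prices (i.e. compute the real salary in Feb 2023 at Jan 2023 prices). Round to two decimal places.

Real = Nominal ÷ (Index/100) = 15355.18 ÷ (87.8/100)
     = 15355.18 ÷ 0.878 = 17488.8155

17488.82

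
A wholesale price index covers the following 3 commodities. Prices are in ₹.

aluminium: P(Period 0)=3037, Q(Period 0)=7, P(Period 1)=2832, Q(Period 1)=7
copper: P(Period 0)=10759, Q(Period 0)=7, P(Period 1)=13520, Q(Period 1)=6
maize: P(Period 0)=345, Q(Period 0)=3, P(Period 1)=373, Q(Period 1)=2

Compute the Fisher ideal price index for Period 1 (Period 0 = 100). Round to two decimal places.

Laspeyres component (base-period weights):
ΣP(Period 1)Q(Period 0) = 2832×7 + 13520×7 + 373×3 = 19824 + 94640 + 1119 = 115583
ΣP(Period 0)Q(Period 0) = 3037×7 + 10759×7 + 345×3 = 21259 + 75313 + 1035 = 97607
L = 115583 / 97607 × 100 = 118.4167
Paasche component (current-period weights):
ΣP(Period 1)Q(Period 1) = 2832×7 + 13520×6 + 373×2 = 19824 + 81120 + 746 = 101690
ΣP(Period 0)Q(Period 1) = 3037×7 + 10759×6 + 345×2 = 21259 + 64554 + 690 = 86503
P = 101690 / 86503 × 100 = 117.5566
Fisher = √(L × P) = √(118.4167 × 117.5566) = 117.9859

117.99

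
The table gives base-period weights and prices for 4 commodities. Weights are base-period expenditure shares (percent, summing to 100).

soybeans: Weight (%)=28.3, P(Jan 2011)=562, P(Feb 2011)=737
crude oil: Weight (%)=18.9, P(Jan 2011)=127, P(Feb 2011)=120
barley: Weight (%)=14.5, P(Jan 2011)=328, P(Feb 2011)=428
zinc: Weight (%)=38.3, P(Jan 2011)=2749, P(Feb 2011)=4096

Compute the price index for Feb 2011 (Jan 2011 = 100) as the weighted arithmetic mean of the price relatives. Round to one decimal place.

soybeans: 28.3 × (737/562) = 28.3 × 1.311388 = 37.1123
crude oil: 18.9 × (120/127) = 18.9 × 0.944882 = 17.8583
barley: 14.5 × (428/328) = 14.5 × 1.304878 = 18.9207
zinc: 38.3 × (4096/2749) = 38.3 × 1.489996 = 57.0669
Index = Σ wᵢ·(p₁ᵢ/p₀ᵢ) = 37.1123 + 17.8583 + 18.9207 + 57.0669 = 130.9581

131.0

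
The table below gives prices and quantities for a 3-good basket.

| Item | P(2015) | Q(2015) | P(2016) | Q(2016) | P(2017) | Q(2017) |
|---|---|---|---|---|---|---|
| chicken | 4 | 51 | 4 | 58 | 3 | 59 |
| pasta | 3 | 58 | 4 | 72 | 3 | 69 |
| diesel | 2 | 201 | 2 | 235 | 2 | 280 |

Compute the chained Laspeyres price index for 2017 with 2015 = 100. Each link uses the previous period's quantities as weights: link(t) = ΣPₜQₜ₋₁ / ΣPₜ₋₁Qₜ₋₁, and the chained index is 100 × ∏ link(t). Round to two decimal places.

93.33

Link 2015→2016:
ΣP(2016)Q(2015) = 4×51 + 4×58 + 2×201 = 204 + 232 + 402 = 838
ΣP(2015)Q(2015) = 4×51 + 3×58 + 2×201 = 204 + 174 + 402 = 780
link = 838/780 = 1.074359
Link 2016→2017:
ΣP(2017)Q(2016) = 3×58 + 3×72 + 2×235 = 174 + 216 + 470 = 860
ΣP(2016)Q(2016) = 4×58 + 4×72 + 2×235 = 232 + 288 + 470 = 990
link = 860/990 = 0.868687
Chained index = 100 × 1.074359 × 0.868687 = 93.3282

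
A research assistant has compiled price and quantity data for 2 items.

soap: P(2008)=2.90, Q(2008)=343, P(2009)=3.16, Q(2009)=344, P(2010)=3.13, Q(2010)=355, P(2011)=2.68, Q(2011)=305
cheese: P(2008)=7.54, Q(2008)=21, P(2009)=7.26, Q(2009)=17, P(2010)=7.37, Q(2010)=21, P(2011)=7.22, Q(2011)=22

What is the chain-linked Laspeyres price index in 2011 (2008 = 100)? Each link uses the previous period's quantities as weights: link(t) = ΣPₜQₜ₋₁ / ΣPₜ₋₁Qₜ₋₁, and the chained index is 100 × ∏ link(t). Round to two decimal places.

Link 2008→2009:
ΣP(2009)Q(2008) = 3.16×343 + 7.26×21 = 1083.88 + 152.46 = 1236.34
ΣP(2008)Q(2008) = 2.90×343 + 7.54×21 = 994.7 + 158.34 = 1153.04
link = 1236.34/1153.04 = 1.072244
Link 2009→2010:
ΣP(2010)Q(2009) = 3.13×344 + 7.37×17 = 1076.72 + 125.29 = 1202.01
ΣP(2009)Q(2009) = 3.16×344 + 7.26×17 = 1087.04 + 123.42 = 1210.46
link = 1202.01/1210.46 = 0.993019
Link 2010→2011:
ΣP(2011)Q(2010) = 2.68×355 + 7.22×21 = 951.4 + 151.62 = 1103.02
ΣP(2010)Q(2010) = 3.13×355 + 7.37×21 = 1111.15 + 154.77 = 1265.92
link = 1103.02/1265.92 = 0.871319
Chained index = 100 × 1.072244 × 0.993019 × 0.871319 = 92.7744

92.77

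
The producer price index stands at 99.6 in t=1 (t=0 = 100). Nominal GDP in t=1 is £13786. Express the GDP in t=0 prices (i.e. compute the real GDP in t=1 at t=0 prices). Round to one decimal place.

Real = Nominal ÷ (Index/100) = 13786 ÷ (99.6/100)
     = 13786 ÷ 0.996 = 13841.3655

13841.4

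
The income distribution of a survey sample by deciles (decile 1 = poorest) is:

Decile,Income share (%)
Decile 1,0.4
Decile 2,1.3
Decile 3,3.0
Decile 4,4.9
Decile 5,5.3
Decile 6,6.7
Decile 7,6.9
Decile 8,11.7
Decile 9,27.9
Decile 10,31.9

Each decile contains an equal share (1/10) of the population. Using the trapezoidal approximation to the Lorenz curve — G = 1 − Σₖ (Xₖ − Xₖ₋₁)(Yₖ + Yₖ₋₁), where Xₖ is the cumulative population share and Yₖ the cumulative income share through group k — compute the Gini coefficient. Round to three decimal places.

Cumulative income shares Yₖ: 0.0040, 0.0170, 0.0470, 0.0960, 0.1490, 0.2160, 0.2850, 0.4020, 0.6810, 1.0000
Σ (Xₖ−Xₖ₋₁)(Yₖ+Yₖ₋₁) = (1/10)(0.0040+0.0000) + (1/10)(0.0170+0.0040) + (1/10)(0.0470+0.0170) + (1/10)(0.0960+0.0470) + (1/10)(0.1490+0.0960) + (1/10)(0.2160+0.1490) + (1/10)(0.2850+0.2160) + (1/10)(0.4020+0.2850) + (1/10)(0.6810+0.4020) + (1/10)(1.0000+0.6810)
  = 0.0004 + 0.0021 + 0.0064 + 0.0143 + 0.0245 + 0.0365 + 0.0501 + 0.0687 + 0.1083 + 0.1681 = 0.4794
G = 1 − 0.4794 = 0.5206

0.521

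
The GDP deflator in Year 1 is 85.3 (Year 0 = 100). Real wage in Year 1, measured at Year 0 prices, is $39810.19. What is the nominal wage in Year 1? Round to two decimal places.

Nominal = Real × (Index/100) = 39810.19 × (85.3/100)
        = 39810.19 × 0.853 = 33958.0921

33958.09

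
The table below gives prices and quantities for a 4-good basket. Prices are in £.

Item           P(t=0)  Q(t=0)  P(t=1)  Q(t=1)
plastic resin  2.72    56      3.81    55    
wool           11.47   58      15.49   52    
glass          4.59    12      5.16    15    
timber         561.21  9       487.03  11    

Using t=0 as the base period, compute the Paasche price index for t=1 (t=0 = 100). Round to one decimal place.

Paasche price index uses current-period quantities as weights.
ΣP(t=1)·Q(t=1) = 3.81×55 + 15.49×52 + 5.16×15 + 487.03×11 = 209.55 + 805.48 + 77.4 + 5357.33 = 6449.76
ΣP(t=0)·Q(t=1) = 2.72×55 + 11.47×52 + 4.59×15 + 561.21×11 = 149.6 + 596.44 + 68.85 + 6173.31 = 6988.2
Index = 6449.76 / 6988.2 × 100 = 92.2950

92.3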